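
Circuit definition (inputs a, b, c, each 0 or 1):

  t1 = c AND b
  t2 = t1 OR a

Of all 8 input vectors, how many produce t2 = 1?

5

t2 = t1 OR a must be 1, so at least one of t1, a is 1.
Enumerating the 8 input combinations, 5 give t2 = 1 and 3 give t2 = 0.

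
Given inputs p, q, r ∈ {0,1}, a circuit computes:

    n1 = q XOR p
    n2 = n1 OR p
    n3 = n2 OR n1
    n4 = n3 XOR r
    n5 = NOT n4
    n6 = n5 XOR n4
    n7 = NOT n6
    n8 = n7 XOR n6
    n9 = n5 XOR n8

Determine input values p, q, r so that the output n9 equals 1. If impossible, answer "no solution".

n9 = n5 XOR n8 must be 1, so n5 and n8 differ.
Check with p=1 q=0 r=0:
n1 = q XOR p = 0 XOR 1 = 1
n2 = n1 OR p = 1 OR 1 = 1
n3 = n2 OR n1 = 1 OR 1 = 1
n4 = n3 XOR r = 1 XOR 0 = 1
n5 = NOT n4 = NOT 1 = 0
n6 = n5 XOR n4 = 0 XOR 1 = 1
n7 = NOT n6 = NOT 1 = 0
n8 = n7 XOR n6 = 0 XOR 1 = 1
n9 = n5 XOR n8 = 0 XOR 1 = 1
So n9 = 1 as required.

p=1 q=0 r=0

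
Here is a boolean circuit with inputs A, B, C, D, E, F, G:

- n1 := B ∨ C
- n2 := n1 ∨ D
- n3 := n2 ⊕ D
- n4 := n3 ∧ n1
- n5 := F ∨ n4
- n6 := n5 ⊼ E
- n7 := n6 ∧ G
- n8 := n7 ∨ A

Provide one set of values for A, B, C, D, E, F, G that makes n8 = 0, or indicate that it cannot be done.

A=0, B=0, C=1, D=0, E=1, F=1, G=0

Check with A=0, B=0, C=1, D=0, E=1, F=1, G=0:
n1 = B ∨ C = 0 ∨ 1 = 1
n2 = n1 ∨ D = 1 ∨ 0 = 1
n3 = n2 ⊕ D = 1 ⊕ 0 = 1
n4 = n3 ∧ n1 = 1 ∧ 1 = 1
n5 = F ∨ n4 = 1 ∨ 1 = 1
n6 = n5 ⊼ E = 1 ⊼ 1 = 0
n7 = n6 ∧ G = 0 ∧ 0 = 0
n8 = n7 ∨ A = 0 ∨ 0 = 0
So n8 = 0 as required.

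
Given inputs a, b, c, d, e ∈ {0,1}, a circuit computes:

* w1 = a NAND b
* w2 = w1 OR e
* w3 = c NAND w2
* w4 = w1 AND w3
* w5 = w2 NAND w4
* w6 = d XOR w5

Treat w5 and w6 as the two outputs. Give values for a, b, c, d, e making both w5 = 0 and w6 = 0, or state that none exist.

Check with a=0, b=0, c=0, d=0, e=0:
w1 = a NAND b = 0 NAND 0 = 1
w2 = w1 OR e = 1 OR 0 = 1
w3 = c NAND w2 = 0 NAND 1 = 1
w4 = w1 AND w3 = 1 AND 1 = 1
w5 = w2 NAND w4 = 1 NAND 1 = 0
w6 = d XOR w5 = 0 XOR 0 = 0
So w5 = 0 and w6 = 0.

a=0, b=0, c=0, d=0, e=0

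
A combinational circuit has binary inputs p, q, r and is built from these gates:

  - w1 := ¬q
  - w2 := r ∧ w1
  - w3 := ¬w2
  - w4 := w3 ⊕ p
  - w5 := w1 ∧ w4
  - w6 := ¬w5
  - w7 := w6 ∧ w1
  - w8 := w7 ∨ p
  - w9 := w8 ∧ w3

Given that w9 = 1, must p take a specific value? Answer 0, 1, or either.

1

w9 = w8 ∧ w3 must be 1, so both w8 = 1 and w3 = 1.
w8 = w7 ∨ p must be 1, so at least one of w7, p is 1.
w3 = ¬w2 must be 1, so w2 = 0.
Every assignment with w9 = 1 has p = 1; there are 3 such assignment(s).
  p=1, q=0, r=0
  p=1, q=1, r=0
  p=1, q=1, r=1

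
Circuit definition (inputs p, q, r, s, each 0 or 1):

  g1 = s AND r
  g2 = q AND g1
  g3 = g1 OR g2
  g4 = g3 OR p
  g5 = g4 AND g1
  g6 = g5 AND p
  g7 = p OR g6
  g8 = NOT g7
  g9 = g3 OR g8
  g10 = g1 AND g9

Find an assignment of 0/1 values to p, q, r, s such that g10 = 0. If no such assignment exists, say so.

g10 = g1 AND g9 must be 0, so at least one of g1, g9 is 0.
Check with p=1 q=0 r=0 s=0:
g1 = s AND r = 0 AND 0 = 0
g2 = q AND g1 = 0 AND 0 = 0
g3 = g1 OR g2 = 0 OR 0 = 0
g4 = g3 OR p = 0 OR 1 = 1
g5 = g4 AND g1 = 1 AND 0 = 0
g6 = g5 AND p = 0 AND 1 = 0
g7 = p OR g6 = 1 OR 0 = 1
g8 = NOT g7 = NOT 1 = 0
g9 = g3 OR g8 = 0 OR 0 = 0
g10 = g1 AND g9 = 0 AND 0 = 0
So g10 = 0 as required.

p=1 q=0 r=0 s=0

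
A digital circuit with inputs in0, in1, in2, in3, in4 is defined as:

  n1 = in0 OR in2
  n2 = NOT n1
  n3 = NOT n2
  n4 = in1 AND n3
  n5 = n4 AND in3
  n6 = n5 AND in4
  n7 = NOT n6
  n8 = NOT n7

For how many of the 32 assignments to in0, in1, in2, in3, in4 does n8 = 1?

n8 = NOT n7 must be 1, so n7 = 0.
Satisfying assignments:
  in0=0, in1=1, in2=1, in3=1, in4=1
  in0=1, in1=1, in2=0, in3=1, in4=1
  in0=1, in1=1, in2=1, in3=1, in4=1

3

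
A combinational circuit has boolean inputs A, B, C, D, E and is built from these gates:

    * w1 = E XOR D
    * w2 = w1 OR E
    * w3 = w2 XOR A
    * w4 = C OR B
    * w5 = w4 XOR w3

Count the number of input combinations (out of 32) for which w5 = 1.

w5 = w4 XOR w3 must be 1, so w4 and w3 differ.
Enumerating the 32 input combinations, 16 give w5 = 1 and 16 give w5 = 0.

16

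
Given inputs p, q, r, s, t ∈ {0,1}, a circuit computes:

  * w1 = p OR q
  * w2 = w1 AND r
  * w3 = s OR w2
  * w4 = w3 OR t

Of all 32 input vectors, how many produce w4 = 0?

w4 = w3 OR t must be 0, so both w3 = 0 and t = 0.
Satisfying assignments:
  p=0, q=0, r=0, s=0, t=0
  p=0, q=0, r=1, s=0, t=0
  p=0, q=1, r=0, s=0, t=0
  p=1, q=0, r=0, s=0, t=0
  p=1, q=1, r=0, s=0, t=0

5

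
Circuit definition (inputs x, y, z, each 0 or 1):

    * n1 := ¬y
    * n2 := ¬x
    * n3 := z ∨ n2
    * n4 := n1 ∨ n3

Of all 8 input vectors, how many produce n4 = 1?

n4 = n1 ∨ n3 must be 1, so at least one of n1, n3 is 1.
Enumerating the 8 input combinations, 7 give n4 = 1 and 1 give n4 = 0.

7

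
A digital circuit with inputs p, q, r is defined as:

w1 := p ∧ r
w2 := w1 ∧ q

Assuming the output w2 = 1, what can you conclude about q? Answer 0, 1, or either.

1

w2 = w1 ∧ q must be 1, so both w1 = 1 and q = 1.
w1 = p ∧ r must be 1, so both p = 1 and r = 1.
Every assignment with w2 = 1 has q = 1; there are 1 such assignment(s).
  p=1, q=1, r=1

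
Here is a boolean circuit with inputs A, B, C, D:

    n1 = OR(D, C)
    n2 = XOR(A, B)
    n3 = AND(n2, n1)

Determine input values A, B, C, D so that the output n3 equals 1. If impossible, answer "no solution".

A=0, B=1, C=0, D=1

n3 = AND(n2, n1) must be 1, so both n2 = 1 and n1 = 1.
Check with A=0, B=1, C=0, D=1:
n1 = OR(D, C) = OR(1, 0) = 1
n2 = XOR(A, B) = XOR(0, 1) = 1
n3 = AND(n2, n1) = AND(1, 1) = 1
So n3 = 1 as required.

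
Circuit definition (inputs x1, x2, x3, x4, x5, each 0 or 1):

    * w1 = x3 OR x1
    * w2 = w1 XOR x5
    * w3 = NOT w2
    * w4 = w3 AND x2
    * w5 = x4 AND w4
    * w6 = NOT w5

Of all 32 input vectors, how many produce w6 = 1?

28

w6 = NOT w5 must be 1, so w5 = 0.
w5 = x4 AND w4 must be 0, so at least one of x4, w4 is 0.
Enumerating the 32 input combinations, 28 give w6 = 1 and 4 give w6 = 0.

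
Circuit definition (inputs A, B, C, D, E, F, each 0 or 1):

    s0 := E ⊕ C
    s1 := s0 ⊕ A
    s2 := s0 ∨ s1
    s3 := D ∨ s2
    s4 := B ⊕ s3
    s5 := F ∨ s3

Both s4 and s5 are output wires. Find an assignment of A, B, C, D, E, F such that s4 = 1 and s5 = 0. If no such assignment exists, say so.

A=0, B=1, C=1, D=0, E=1, F=0

Check with A=0, B=1, C=1, D=0, E=1, F=0:
s0 = E ⊕ C = 1 ⊕ 1 = 0
s1 = s0 ⊕ A = 0 ⊕ 0 = 0
s2 = s0 ∨ s1 = 0 ∨ 0 = 0
s3 = D ∨ s2 = 0 ∨ 0 = 0
s4 = B ⊕ s3 = 1 ⊕ 0 = 1
s5 = F ∨ s3 = 0 ∨ 0 = 0
So s4 = 1 and s5 = 0.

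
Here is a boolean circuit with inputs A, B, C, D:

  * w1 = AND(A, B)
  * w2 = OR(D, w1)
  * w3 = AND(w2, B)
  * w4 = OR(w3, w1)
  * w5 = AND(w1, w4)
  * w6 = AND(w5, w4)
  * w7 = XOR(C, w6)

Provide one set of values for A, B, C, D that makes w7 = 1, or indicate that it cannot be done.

A=0, B=1, C=1, D=0

w7 = XOR(C, w6) must be 1, so C and w6 differ.
Check with A=0, B=1, C=1, D=0:
w1 = AND(A, B) = AND(0, 1) = 0
w2 = OR(D, w1) = OR(0, 0) = 0
w3 = AND(w2, B) = AND(0, 1) = 0
w4 = OR(w3, w1) = OR(0, 0) = 0
w5 = AND(w1, w4) = AND(0, 0) = 0
w6 = AND(w5, w4) = AND(0, 0) = 0
w7 = XOR(C, w6) = XOR(1, 0) = 1
So w7 = 1 as required.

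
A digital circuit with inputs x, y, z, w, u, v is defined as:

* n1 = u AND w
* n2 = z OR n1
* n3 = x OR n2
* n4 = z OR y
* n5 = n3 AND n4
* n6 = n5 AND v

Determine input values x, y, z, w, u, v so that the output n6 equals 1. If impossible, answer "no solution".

x=1, y=1, z=0, w=1, u=0, v=1

Check with x=1, y=1, z=0, w=1, u=0, v=1:
n1 = u AND w = 0 AND 1 = 0
n2 = z OR n1 = 0 OR 0 = 0
n3 = x OR n2 = 1 OR 0 = 1
n4 = z OR y = 0 OR 1 = 1
n5 = n3 AND n4 = 1 AND 1 = 1
n6 = n5 AND v = 1 AND 1 = 1
So n6 = 1 as required.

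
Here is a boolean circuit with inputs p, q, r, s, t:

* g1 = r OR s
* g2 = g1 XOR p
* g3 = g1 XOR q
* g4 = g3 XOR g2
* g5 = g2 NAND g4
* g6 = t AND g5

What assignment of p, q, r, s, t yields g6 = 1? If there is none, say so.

p=0, q=0, r=0, s=1, t=1

g6 = t AND g5 must be 1, so both t = 1 and g5 = 1.
Check with p=0, q=0, r=0, s=1, t=1:
g1 = r OR s = 0 OR 1 = 1
g2 = g1 XOR p = 1 XOR 0 = 1
g3 = g1 XOR q = 1 XOR 0 = 1
g4 = g3 XOR g2 = 1 XOR 1 = 0
g5 = g2 NAND g4 = 1 NAND 0 = 1
g6 = t AND g5 = 1 AND 1 = 1
So g6 = 1 as required.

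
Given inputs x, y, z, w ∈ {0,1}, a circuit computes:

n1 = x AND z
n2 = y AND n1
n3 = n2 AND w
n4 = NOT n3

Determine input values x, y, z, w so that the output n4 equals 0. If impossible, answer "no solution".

x=1 y=1 z=1 w=1

n4 = NOT n3 must be 0, so n3 = 1.
n3 = n2 AND w must be 1, so both n2 = 1 and w = 1.
n2 = y AND n1 must be 1, so both y = 1 and n1 = 1.
Check with x=1 y=1 z=1 w=1:
n1 = x AND z = 1 AND 1 = 1
n2 = y AND n1 = 1 AND 1 = 1
n3 = n2 AND w = 1 AND 1 = 1
n4 = NOT n3 = NOT 1 = 0
So n4 = 0 as required.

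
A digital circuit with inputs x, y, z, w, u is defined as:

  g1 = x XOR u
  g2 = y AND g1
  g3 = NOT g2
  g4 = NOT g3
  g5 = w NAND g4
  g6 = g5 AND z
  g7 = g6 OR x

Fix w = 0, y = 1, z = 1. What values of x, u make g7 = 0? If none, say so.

no solution exists

With w = 0, y = 1, z = 1 fixed, none of the 4 settings of x, u give g7 = 0.
For example, with x=0, u=1:
g1 = x XOR u = 0 XOR 1 = 1
g2 = y AND g1 = 1 AND 1 = 1
g3 = NOT g2 = NOT 1 = 0
g4 = NOT g3 = NOT 0 = 1
g5 = w NAND g4 = 0 NAND 1 = 1
g6 = g5 AND z = 1 AND 1 = 1
g7 = g6 OR x = 1 OR 0 = 1
giving g7 = 1 ≠ 0.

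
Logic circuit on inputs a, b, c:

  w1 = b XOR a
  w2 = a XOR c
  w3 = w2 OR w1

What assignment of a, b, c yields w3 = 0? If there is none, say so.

a=0, b=0, c=0

w3 = w2 OR w1 must be 0, so both w2 = 0 and w1 = 0.
w2 = a XOR c must be 0, so a and c are equal.
Check with a=0, b=0, c=0:
w1 = b XOR a = 0 XOR 0 = 0
w2 = a XOR c = 0 XOR 0 = 0
w3 = w2 OR w1 = 0 OR 0 = 0
So w3 = 0 as required.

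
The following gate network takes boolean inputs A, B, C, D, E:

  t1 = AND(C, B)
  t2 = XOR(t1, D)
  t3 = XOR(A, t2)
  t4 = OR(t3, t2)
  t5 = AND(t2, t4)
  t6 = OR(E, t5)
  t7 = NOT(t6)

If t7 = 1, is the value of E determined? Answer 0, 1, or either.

0

t7 = NOT(t6) must be 1, so t6 = 0.
t6 = OR(E, t5) must be 0, so both E = 0 and t5 = 0.
Every assignment with t7 = 1 has E = 0; there are 8 such assignment(s).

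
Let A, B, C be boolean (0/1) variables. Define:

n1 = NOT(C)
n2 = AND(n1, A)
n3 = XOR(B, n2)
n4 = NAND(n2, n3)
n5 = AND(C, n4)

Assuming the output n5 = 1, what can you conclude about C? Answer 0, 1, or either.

n5 = AND(C, n4) must be 1, so both C = 1 and n4 = 1.
n4 = NAND(n2, n3) must be 1, so at least one of n2, n3 is 0.
Every assignment with n5 = 1 has C = 1; there are 4 such assignment(s).
  A=0, B=0, C=1
  A=0, B=1, C=1
  A=1, B=0, C=1
  A=1, B=1, C=1

1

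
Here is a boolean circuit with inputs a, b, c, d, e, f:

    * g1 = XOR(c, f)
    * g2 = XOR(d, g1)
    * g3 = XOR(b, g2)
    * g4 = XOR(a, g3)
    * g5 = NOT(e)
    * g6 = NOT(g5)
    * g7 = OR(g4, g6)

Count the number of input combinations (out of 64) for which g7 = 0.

g7 = OR(g4, g6) must be 0, so both g4 = 0 and g6 = 0.
g4 = XOR(a, g3) must be 0, so a and g3 are equal.
g6 = NOT(g5) must be 0, so g5 = 1.
Enumerating the 64 input combinations, 16 give g7 = 0 and 48 give g7 = 1.

16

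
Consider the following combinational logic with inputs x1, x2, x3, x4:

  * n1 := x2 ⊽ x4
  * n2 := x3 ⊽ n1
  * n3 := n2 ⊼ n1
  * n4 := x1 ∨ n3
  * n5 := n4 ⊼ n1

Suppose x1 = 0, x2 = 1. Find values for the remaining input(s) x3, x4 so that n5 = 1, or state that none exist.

n5 = n4 ⊼ n1 must be 1, so at least one of n4, n1 is 0.
Check with x1 = 0, x2 = 1 and x3=0, x4=0:
n1 = x2 ⊽ x4 = 1 ⊽ 0 = 0
n2 = x3 ⊽ n1 = 0 ⊽ 0 = 1
n3 = n2 ⊼ n1 = 1 ⊼ 0 = 1
n4 = x1 ∨ n3 = 0 ∨ 1 = 1
n5 = n4 ⊼ n1 = 1 ⊼ 0 = 1
So n5 = 1.

x3=0, x4=0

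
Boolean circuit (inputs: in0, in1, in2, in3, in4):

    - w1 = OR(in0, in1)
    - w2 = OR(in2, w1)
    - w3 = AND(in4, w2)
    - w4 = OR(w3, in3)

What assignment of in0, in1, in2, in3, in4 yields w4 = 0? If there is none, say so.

w4 = OR(w3, in3) must be 0, so both w3 = 0 and in3 = 0.
w3 = AND(in4, w2) must be 0, so at least one of in4, w2 is 0.
Check with in0=0 in1=1 in2=0 in3=0 in4=0:
w1 = OR(in0, in1) = OR(0, 1) = 1
w2 = OR(in2, w1) = OR(0, 1) = 1
w3 = AND(in4, w2) = AND(0, 1) = 0
w4 = OR(w3, in3) = OR(0, 0) = 0
So w4 = 0 as required.

in0=0 in1=1 in2=0 in3=0 in4=0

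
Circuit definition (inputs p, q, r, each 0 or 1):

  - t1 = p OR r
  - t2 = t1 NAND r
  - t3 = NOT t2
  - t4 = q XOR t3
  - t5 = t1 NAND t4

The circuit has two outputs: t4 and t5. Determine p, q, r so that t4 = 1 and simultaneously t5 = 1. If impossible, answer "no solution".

Check with p=0 q=1 r=0:
t1 = p OR r = 0 OR 0 = 0
t2 = t1 NAND r = 0 NAND 0 = 1
t3 = NOT t2 = NOT 1 = 0
t4 = q XOR t3 = 1 XOR 0 = 1
t5 = t1 NAND t4 = 0 NAND 1 = 1
So t4 = 1 and t5 = 1.

p=0 q=1 r=0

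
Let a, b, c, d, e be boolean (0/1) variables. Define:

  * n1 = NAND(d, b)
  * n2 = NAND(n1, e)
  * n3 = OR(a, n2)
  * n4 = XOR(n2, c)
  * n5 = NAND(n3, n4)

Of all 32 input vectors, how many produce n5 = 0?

13

n5 = NAND(n3, n4) must be 0, so both n3 = 1 and n4 = 1.
n3 = OR(a, n2) must be 1, so at least one of a, n2 is 1.
n4 = XOR(n2, c) must be 1, so n2 and c differ.
Enumerating the 32 input combinations, 13 give n5 = 0 and 19 give n5 = 1.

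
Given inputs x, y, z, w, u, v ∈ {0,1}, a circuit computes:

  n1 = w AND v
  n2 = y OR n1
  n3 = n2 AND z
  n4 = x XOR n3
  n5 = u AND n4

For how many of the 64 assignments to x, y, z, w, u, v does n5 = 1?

16

n5 = u AND n4 must be 1, so both u = 1 and n4 = 1.
Enumerating the 64 input combinations, 16 give n5 = 1 and 48 give n5 = 0.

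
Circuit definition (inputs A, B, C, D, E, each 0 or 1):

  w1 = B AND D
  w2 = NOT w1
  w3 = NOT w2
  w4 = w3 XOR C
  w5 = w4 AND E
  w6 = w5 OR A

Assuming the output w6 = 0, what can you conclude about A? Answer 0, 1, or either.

w6 = w5 OR A must be 0, so both w5 = 0 and A = 0.
w5 = w4 AND E must be 0, so at least one of w4, E is 0.
Every assignment with w6 = 0 has A = 0; there are 12 such assignment(s).

0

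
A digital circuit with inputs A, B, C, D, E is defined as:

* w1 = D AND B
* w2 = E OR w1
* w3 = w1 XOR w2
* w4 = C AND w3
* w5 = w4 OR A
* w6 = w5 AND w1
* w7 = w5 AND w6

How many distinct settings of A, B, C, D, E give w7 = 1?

4

w7 = w5 AND w6 must be 1, so both w5 = 1 and w6 = 1.
Satisfying assignments:
  A=1, B=1, C=0, D=1, E=0
  A=1, B=1, C=0, D=1, E=1
  A=1, B=1, C=1, D=1, E=0
  A=1, B=1, C=1, D=1, E=1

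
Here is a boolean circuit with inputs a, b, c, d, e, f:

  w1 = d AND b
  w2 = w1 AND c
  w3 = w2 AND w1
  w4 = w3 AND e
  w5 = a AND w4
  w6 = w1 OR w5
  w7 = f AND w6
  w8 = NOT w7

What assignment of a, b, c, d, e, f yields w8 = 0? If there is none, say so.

Check with a=1 b=1 c=1 d=1 e=0 f=1:
w1 = d AND b = 1 AND 1 = 1
w2 = w1 AND c = 1 AND 1 = 1
w3 = w2 AND w1 = 1 AND 1 = 1
w4 = w3 AND e = 1 AND 0 = 0
w5 = a AND w4 = 1 AND 0 = 0
w6 = w1 OR w5 = 1 OR 0 = 1
w7 = f AND w6 = 1 AND 1 = 1
w8 = NOT w7 = NOT 1 = 0
So w8 = 0 as required.

a=1 b=1 c=1 d=1 e=0 f=1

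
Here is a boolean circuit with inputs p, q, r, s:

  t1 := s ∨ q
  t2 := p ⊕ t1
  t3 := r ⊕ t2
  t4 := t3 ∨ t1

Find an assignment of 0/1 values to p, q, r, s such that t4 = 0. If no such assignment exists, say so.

t4 = t3 ∨ t1 must be 0, so both t3 = 0 and t1 = 0.
t3 = r ⊕ t2 must be 0, so r and t2 are equal.
t1 = s ∨ q must be 0, so both s = 0 and q = 0.
Check with p=0 q=0 r=0 s=0:
t1 = s ∨ q = 0 ∨ 0 = 0
t2 = p ⊕ t1 = 0 ⊕ 0 = 0
t3 = r ⊕ t2 = 0 ⊕ 0 = 0
t4 = t3 ∨ t1 = 0 ∨ 0 = 0
So t4 = 0 as required.

p=0 q=0 r=0 s=0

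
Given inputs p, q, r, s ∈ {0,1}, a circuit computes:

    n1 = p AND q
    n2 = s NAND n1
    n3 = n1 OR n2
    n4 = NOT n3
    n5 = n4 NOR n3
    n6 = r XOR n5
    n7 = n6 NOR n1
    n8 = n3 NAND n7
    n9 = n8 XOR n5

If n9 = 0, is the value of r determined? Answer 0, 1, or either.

n9 = n8 XOR n5 must be 0, so n8 and n5 are equal.
Every assignment with n9 = 0 has r = 0; there are 6 such assignment(s).

0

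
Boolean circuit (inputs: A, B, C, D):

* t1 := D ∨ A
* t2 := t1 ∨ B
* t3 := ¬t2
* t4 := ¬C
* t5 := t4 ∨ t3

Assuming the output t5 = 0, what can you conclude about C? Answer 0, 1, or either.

1

t5 = t4 ∨ t3 must be 0, so both t4 = 0 and t3 = 0.
t4 = ¬C must be 0, so C = 1.
t3 = ¬t2 must be 0, so t2 = 1.
Every assignment with t5 = 0 has C = 1; there are 7 such assignment(s).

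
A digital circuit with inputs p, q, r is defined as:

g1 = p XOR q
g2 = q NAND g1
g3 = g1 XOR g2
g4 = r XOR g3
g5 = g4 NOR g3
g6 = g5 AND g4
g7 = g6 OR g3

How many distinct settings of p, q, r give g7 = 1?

g7 = g6 OR g3 must be 1, so at least one of g6, g3 is 1.
Enumerating the 8 input combinations, 6 give g7 = 1 and 2 give g7 = 0.

6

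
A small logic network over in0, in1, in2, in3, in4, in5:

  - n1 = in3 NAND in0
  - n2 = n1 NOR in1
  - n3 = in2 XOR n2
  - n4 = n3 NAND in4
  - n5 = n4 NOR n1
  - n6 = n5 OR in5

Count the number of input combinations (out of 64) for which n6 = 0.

30

n6 = n5 OR in5 must be 0, so both n5 = 0 and in5 = 0.
Enumerating the 64 input combinations, 30 give n6 = 0 and 34 give n6 = 1.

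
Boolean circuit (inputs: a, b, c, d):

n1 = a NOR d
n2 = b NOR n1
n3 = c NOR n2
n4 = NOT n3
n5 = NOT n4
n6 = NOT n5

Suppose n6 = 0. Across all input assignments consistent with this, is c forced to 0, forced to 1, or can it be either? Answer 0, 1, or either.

0

n6 = NOT n5 must be 0, so n5 = 1.
n5 = NOT n4 must be 1, so n4 = 0.
Every assignment with n6 = 0 has c = 0; there are 5 such assignment(s).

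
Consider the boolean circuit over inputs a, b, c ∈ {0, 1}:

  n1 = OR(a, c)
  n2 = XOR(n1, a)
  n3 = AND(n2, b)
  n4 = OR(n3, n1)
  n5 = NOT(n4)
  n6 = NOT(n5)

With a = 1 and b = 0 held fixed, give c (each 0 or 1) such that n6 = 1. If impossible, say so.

c=1

n6 = NOT(n5) must be 1, so n5 = 0.
Check with a = 1 and b = 0 and c=1:
n1 = OR(a, c) = OR(1, 1) = 1
n2 = XOR(n1, a) = XOR(1, 1) = 0
n3 = AND(n2, b) = AND(0, 0) = 0
n4 = OR(n3, n1) = OR(0, 1) = 1
n5 = NOT(n4) = NOT 1 = 0
n6 = NOT(n5) = NOT 0 = 1
So n6 = 1.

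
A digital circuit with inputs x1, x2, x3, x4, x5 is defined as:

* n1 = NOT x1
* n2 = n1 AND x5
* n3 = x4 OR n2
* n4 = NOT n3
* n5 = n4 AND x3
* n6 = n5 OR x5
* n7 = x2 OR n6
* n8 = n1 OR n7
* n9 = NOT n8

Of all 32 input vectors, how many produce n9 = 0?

n9 = NOT n8 must be 0, so n8 = 1.
n8 = n1 OR n7 must be 1, so at least one of n1, n7 is 1.
Enumerating the 32 input combinations, 29 give n9 = 0 and 3 give n9 = 1.

29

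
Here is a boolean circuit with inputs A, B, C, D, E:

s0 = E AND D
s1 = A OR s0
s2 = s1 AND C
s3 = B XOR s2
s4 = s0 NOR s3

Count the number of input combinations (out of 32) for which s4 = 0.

20

s4 = s0 NOR s3 must be 0, so at least one of s0, s3 is 1.
Enumerating the 32 input combinations, 20 give s4 = 0 and 12 give s4 = 1.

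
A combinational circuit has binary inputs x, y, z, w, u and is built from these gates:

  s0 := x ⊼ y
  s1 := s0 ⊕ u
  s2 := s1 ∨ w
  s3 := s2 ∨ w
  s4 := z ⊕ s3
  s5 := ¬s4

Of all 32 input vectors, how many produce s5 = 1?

s5 = ¬s4 must be 1, so s4 = 0.
Enumerating the 32 input combinations, 16 give s5 = 1 and 16 give s5 = 0.

16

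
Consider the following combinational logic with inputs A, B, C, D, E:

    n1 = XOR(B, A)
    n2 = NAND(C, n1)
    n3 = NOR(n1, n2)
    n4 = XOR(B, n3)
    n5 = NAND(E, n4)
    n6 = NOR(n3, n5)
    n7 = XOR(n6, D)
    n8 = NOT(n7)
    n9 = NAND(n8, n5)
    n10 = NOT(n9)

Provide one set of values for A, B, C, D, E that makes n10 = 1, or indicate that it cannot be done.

A=1 B=0 C=0 D=0 E=0

n10 = NOT(n9) must be 1, so n9 = 0.
n9 = NAND(n8, n5) must be 0, so both n8 = 1 and n5 = 1.
Check with A=1 B=0 C=0 D=0 E=0:
n1 = XOR(B, A) = XOR(0, 1) = 1
n2 = NAND(C, n1) = NAND(0, 1) = 1
n3 = NOR(n1, n2) = NOR(1, 1) = 0
n4 = XOR(B, n3) = XOR(0, 0) = 0
n5 = NAND(E, n4) = NAND(0, 0) = 1
n6 = NOR(n3, n5) = NOR(0, 1) = 0
n7 = XOR(n6, D) = XOR(0, 0) = 0
n8 = NOT(n7) = NOT 0 = 1
n9 = NAND(n8, n5) = NAND(1, 1) = 0
n10 = NOT(n9) = NOT 0 = 1
So n10 = 1 as required.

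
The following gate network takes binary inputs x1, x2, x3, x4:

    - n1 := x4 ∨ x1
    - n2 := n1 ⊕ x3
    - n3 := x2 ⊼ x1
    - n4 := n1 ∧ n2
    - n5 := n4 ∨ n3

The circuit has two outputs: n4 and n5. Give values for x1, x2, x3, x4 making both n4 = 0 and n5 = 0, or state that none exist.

x1=1, x2=1, x3=1, x4=1

Check with x1=1, x2=1, x3=1, x4=1:
n1 = x4 ∨ x1 = 1 ∨ 1 = 1
n2 = n1 ⊕ x3 = 1 ⊕ 1 = 0
n3 = x2 ⊼ x1 = 1 ⊼ 1 = 0
n4 = n1 ∧ n2 = 1 ∧ 0 = 0
n5 = n4 ∨ n3 = 0 ∨ 0 = 0
So n4 = 0 and n5 = 0.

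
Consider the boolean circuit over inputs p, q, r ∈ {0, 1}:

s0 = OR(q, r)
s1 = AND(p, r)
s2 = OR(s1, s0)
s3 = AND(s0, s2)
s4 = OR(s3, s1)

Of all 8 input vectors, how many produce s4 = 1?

s4 = OR(s3, s1) must be 1, so at least one of s3, s1 is 1.
Enumerating the 8 input combinations, 6 give s4 = 1 and 2 give s4 = 0.

6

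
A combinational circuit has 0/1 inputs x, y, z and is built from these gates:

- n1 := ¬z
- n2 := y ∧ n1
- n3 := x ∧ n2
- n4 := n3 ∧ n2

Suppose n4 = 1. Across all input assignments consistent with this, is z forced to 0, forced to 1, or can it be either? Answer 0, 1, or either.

0

n4 = n3 ∧ n2 must be 1, so both n3 = 1 and n2 = 1.
Every assignment with n4 = 1 has z = 0; there are 1 such assignment(s).
  x=1, y=1, z=0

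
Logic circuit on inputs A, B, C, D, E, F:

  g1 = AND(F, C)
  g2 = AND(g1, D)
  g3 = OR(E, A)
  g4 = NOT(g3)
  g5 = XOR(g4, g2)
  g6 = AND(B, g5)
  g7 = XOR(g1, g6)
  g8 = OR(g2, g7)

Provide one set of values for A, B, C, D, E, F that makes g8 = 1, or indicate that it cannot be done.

A=0 B=1 C=0 D=1 E=0 F=0

Check with A=0 B=1 C=0 D=1 E=0 F=0:
g1 = AND(F, C) = AND(0, 0) = 0
g2 = AND(g1, D) = AND(0, 1) = 0
g3 = OR(E, A) = OR(0, 0) = 0
g4 = NOT(g3) = NOT 0 = 1
g5 = XOR(g4, g2) = XOR(1, 0) = 1
g6 = AND(B, g5) = AND(1, 1) = 1
g7 = XOR(g1, g6) = XOR(0, 1) = 1
g8 = OR(g2, g7) = OR(0, 1) = 1
So g8 = 1 as required.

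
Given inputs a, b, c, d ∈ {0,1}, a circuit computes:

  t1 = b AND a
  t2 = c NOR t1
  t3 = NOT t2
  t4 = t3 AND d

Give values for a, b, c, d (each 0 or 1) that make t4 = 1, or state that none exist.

Check with a=1, b=0, c=1, d=1:
t1 = b AND a = 0 AND 1 = 0
t2 = c NOR t1 = 1 NOR 0 = 0
t3 = NOT t2 = NOT 0 = 1
t4 = t3 AND d = 1 AND 1 = 1
So t4 = 1 as required.

a=1, b=0, c=1, d=1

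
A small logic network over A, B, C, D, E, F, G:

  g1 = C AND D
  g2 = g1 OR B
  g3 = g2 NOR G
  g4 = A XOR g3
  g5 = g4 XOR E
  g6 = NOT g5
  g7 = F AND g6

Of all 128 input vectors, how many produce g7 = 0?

g7 = F AND g6 must be 0, so at least one of F, g6 is 0.
Enumerating the 128 input combinations, 96 give g7 = 0 and 32 give g7 = 1.

96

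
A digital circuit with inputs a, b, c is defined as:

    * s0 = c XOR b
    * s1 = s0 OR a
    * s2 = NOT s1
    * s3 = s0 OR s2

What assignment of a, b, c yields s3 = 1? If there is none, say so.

a=1, b=1, c=0

Check with a=1, b=1, c=0:
s0 = c XOR b = 0 XOR 1 = 1
s1 = s0 OR a = 1 OR 1 = 1
s2 = NOT s1 = NOT 1 = 0
s3 = s0 OR s2 = 1 OR 0 = 1
So s3 = 1 as required.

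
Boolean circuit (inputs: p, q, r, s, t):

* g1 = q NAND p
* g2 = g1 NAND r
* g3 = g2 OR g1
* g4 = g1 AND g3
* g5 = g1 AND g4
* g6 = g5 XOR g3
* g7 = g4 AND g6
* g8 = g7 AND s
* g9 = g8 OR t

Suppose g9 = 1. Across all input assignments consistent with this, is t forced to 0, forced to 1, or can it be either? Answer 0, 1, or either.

1

g9 = g8 OR t must be 1, so at least one of g8, t is 1.
Every assignment with g9 = 1 has t = 1; there are 16 such assignment(s).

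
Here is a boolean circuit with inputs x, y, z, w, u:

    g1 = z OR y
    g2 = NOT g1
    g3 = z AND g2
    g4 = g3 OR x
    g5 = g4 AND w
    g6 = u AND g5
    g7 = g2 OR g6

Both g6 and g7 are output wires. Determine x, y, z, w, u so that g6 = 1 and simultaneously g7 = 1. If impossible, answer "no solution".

x=1 y=1 z=0 w=1 u=1

Check with x=1 y=1 z=0 w=1 u=1:
g1 = z OR y = 0 OR 1 = 1
g2 = NOT g1 = NOT 1 = 0
g3 = z AND g2 = 0 AND 0 = 0
g4 = g3 OR x = 0 OR 1 = 1
g5 = g4 AND w = 1 AND 1 = 1
g6 = u AND g5 = 1 AND 1 = 1
g7 = g2 OR g6 = 0 OR 1 = 1
So g6 = 1 and g7 = 1.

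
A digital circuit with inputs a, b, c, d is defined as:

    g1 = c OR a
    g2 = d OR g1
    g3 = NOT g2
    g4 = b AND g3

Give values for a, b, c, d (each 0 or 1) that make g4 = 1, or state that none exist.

a=0, b=1, c=0, d=0

g4 = b AND g3 must be 1, so both b = 1 and g3 = 1.
Check with a=0, b=1, c=0, d=0:
g1 = c OR a = 0 OR 0 = 0
g2 = d OR g1 = 0 OR 0 = 0
g3 = NOT g2 = NOT 0 = 1
g4 = b AND g3 = 1 AND 1 = 1
So g4 = 1 as required.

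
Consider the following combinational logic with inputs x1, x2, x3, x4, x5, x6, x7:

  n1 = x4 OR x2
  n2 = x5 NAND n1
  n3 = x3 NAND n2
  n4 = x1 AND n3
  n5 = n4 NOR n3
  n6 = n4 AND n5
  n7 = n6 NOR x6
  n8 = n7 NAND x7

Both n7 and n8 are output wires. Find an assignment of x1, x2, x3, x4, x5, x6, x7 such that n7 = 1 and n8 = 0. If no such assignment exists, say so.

Check with x1=0, x2=1, x3=1, x4=1, x5=0, x6=0, x7=1:
n1 = x4 OR x2 = 1 OR 1 = 1
n2 = x5 NAND n1 = 0 NAND 1 = 1
n3 = x3 NAND n2 = 1 NAND 1 = 0
n4 = x1 AND n3 = 0 AND 0 = 0
n5 = n4 NOR n3 = 0 NOR 0 = 1
n6 = n4 AND n5 = 0 AND 1 = 0
n7 = n6 NOR x6 = 0 NOR 0 = 1
n8 = n7 NAND x7 = 1 NAND 1 = 0
So n7 = 1 and n8 = 0.

x1=0, x2=1, x3=1, x4=1, x5=0, x6=0, x7=1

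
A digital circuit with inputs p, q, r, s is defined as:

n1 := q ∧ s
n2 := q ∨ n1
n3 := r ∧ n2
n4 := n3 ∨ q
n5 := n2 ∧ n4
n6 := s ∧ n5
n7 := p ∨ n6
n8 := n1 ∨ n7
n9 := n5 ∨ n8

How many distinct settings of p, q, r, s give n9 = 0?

4

n9 = n5 ∨ n8 must be 0, so both n5 = 0 and n8 = 0.
Satisfying assignments:
  p=0, q=0, r=0, s=0
  p=0, q=0, r=0, s=1
  p=0, q=0, r=1, s=0
  p=0, q=0, r=1, s=1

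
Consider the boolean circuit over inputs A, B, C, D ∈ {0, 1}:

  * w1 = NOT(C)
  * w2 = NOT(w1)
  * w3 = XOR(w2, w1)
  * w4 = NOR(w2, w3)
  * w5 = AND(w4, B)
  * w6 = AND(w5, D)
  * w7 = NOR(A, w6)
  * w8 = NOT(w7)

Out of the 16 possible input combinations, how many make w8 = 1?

w8 = NOT(w7) must be 1, so w7 = 0.
Enumerating the 16 input combinations, 8 give w8 = 1 and 8 give w8 = 0.

8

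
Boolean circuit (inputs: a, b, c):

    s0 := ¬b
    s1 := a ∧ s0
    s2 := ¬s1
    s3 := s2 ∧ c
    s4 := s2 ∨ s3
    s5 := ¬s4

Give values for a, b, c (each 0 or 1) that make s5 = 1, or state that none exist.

Check with a=1, b=0, c=0:
s0 = ¬b = ¬0 = 1
s1 = a ∧ s0 = 1 ∧ 1 = 1
s2 = ¬s1 = ¬1 = 0
s3 = s2 ∧ c = 0 ∧ 0 = 0
s4 = s2 ∨ s3 = 0 ∨ 0 = 0
s5 = ¬s4 = ¬0 = 1
So s5 = 1 as required.

a=1, b=0, c=0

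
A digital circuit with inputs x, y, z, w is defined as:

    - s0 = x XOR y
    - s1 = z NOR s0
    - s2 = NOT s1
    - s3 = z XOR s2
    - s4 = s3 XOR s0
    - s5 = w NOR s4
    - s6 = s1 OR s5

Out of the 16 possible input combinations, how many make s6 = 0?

s6 = s1 OR s5 must be 0, so both s1 = 0 and s5 = 0.
s1 = z NOR s0 must be 0, so at least one of z, s0 is 1.
Enumerating the 16 input combinations, 8 give s6 = 0 and 8 give s6 = 1.

8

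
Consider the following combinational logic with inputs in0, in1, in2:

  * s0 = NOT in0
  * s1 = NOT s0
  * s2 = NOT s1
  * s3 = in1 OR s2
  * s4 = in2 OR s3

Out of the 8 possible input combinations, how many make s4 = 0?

1

s4 = in2 OR s3 must be 0, so both in2 = 0 and s3 = 0.
s3 = in1 OR s2 must be 0, so both in1 = 0 and s2 = 0.
s2 = NOT s1 must be 0, so s1 = 1.
Satisfying assignments:
  in0=1, in1=0, in2=0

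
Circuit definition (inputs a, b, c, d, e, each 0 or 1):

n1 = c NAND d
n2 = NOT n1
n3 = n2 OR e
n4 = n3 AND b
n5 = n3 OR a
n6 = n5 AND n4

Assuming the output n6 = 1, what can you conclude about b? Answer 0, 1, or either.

n6 = n5 AND n4 must be 1, so both n5 = 1 and n4 = 1.
Every assignment with n6 = 1 has b = 1; there are 10 such assignment(s).

1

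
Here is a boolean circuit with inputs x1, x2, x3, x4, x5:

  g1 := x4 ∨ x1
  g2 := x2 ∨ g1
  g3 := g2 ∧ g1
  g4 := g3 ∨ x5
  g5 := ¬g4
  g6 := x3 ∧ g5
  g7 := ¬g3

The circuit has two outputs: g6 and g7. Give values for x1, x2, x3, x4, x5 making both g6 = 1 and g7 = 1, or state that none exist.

x1=0, x2=1, x3=1, x4=0, x5=0

Check with x1=0, x2=1, x3=1, x4=0, x5=0:
g1 = x4 ∨ x1 = 0 ∨ 0 = 0
g2 = x2 ∨ g1 = 1 ∨ 0 = 1
g3 = g2 ∧ g1 = 1 ∧ 0 = 0
g4 = g3 ∨ x5 = 0 ∨ 0 = 0
g5 = ¬g4 = ¬0 = 1
g6 = x3 ∧ g5 = 1 ∧ 1 = 1
g7 = ¬g3 = ¬0 = 1
So g6 = 1 and g7 = 1.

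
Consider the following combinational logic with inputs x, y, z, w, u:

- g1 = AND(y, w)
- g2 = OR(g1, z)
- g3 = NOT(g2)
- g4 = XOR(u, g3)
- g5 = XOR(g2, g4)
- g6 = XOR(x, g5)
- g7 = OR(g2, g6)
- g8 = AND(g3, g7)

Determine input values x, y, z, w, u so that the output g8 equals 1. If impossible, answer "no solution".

x=0, y=0, z=0, w=1, u=0

g8 = AND(g3, g7) must be 1, so both g3 = 1 and g7 = 1.
g3 = NOT(g2) must be 1, so g2 = 0.
g7 = OR(g2, g6) must be 1, so at least one of g2, g6 is 1.
Check with x=0, y=0, z=0, w=1, u=0:
g1 = AND(y, w) = AND(0, 1) = 0
g2 = OR(g1, z) = OR(0, 0) = 0
g3 = NOT(g2) = NOT 0 = 1
g4 = XOR(u, g3) = XOR(0, 1) = 1
g5 = XOR(g2, g4) = XOR(0, 1) = 1
g6 = XOR(x, g5) = XOR(0, 1) = 1
g7 = OR(g2, g6) = OR(0, 1) = 1
g8 = AND(g3, g7) = AND(1, 1) = 1
So g8 = 1 as required.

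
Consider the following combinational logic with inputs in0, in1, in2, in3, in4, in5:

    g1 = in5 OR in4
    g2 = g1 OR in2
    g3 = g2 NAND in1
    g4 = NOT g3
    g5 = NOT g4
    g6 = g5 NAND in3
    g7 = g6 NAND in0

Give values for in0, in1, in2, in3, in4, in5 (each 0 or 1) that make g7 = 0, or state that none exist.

g7 = g6 NAND in0 must be 0, so both g6 = 1 and in0 = 1.
Check with in0=1 in1=1 in2=0 in3=1 in4=0 in5=1:
g1 = in5 OR in4 = 1 OR 0 = 1
g2 = g1 OR in2 = 1 OR 0 = 1
g3 = g2 NAND in1 = 1 NAND 1 = 0
g4 = NOT g3 = NOT 0 = 1
g5 = NOT g4 = NOT 1 = 0
g6 = g5 NAND in3 = 0 NAND 1 = 1
g7 = g6 NAND in0 = 1 NAND 1 = 0
So g7 = 0 as required.

in0=1 in1=1 in2=0 in3=1 in4=0 in5=1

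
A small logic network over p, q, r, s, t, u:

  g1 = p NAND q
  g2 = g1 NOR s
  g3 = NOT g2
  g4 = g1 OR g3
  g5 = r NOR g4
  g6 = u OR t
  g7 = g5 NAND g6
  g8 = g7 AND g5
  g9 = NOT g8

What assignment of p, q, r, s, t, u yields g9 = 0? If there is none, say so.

p=1, q=1, r=0, s=0, t=0, u=0

Check with p=1, q=1, r=0, s=0, t=0, u=0:
g1 = p NAND q = 1 NAND 1 = 0
g2 = g1 NOR s = 0 NOR 0 = 1
g3 = NOT g2 = NOT 1 = 0
g4 = g1 OR g3 = 0 OR 0 = 0
g5 = r NOR g4 = 0 NOR 0 = 1
g6 = u OR t = 0 OR 0 = 0
g7 = g5 NAND g6 = 1 NAND 0 = 1
g8 = g7 AND g5 = 1 AND 1 = 1
g9 = NOT g8 = NOT 1 = 0
So g9 = 0 as required.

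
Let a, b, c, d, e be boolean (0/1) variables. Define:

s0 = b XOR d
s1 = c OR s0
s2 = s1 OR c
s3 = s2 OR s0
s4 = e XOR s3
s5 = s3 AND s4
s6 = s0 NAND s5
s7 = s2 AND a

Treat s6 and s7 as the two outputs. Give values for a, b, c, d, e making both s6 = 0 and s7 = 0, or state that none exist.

a=0, b=1, c=0, d=0, e=0

Check with a=0, b=1, c=0, d=0, e=0:
s0 = b XOR d = 1 XOR 0 = 1
s1 = c OR s0 = 0 OR 1 = 1
s2 = s1 OR c = 1 OR 0 = 1
s3 = s2 OR s0 = 1 OR 1 = 1
s4 = e XOR s3 = 0 XOR 1 = 1
s5 = s3 AND s4 = 1 AND 1 = 1
s6 = s0 NAND s5 = 1 NAND 1 = 0
s7 = s2 AND a = 1 AND 0 = 0
So s6 = 0 and s7 = 0.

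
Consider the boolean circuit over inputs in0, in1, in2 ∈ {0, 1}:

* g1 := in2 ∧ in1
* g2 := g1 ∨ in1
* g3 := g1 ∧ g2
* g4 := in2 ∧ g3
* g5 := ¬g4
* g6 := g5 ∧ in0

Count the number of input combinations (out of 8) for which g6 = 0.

g6 = g5 ∧ in0 must be 0, so at least one of g5, in0 is 0.
Satisfying assignments:
  in0=0, in1=0, in2=0
  in0=0, in1=0, in2=1
  in0=0, in1=1, in2=0
  in0=0, in1=1, in2=1
  in0=1, in1=1, in2=1

5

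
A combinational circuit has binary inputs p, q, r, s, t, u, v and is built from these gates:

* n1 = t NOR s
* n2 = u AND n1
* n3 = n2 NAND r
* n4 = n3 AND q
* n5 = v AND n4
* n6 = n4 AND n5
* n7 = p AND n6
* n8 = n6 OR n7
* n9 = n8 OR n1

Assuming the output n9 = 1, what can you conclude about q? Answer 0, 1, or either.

Both values of q occur among assignments with n9 = 1:
  q=0: p=0, q=0, r=0, s=0, t=0, u=0, v=0
  q=1: p=0, q=1, r=0, s=0, t=0, u=0, v=0

either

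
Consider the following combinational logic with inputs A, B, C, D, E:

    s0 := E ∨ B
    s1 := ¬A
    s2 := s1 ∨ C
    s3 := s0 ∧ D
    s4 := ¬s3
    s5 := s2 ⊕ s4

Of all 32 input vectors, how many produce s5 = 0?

s5 = s2 ⊕ s4 must be 0, so s2 and s4 are equal.
Enumerating the 32 input combinations, 18 give s5 = 0 and 14 give s5 = 1.

18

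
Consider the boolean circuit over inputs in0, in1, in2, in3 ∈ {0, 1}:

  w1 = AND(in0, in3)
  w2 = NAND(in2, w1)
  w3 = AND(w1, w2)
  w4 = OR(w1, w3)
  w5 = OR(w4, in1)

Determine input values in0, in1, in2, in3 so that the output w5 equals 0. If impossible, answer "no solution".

w5 = OR(w4, in1) must be 0, so both w4 = 0 and in1 = 0.
w4 = OR(w1, w3) must be 0, so both w1 = 0 and w3 = 0.
w1 = AND(in0, in3) must be 0, so at least one of in0, in3 is 0.
Check with in0=0 in1=0 in2=1 in3=0:
w1 = AND(in0, in3) = AND(0, 0) = 0
w2 = NAND(in2, w1) = NAND(1, 0) = 1
w3 = AND(w1, w2) = AND(0, 1) = 0
w4 = OR(w1, w3) = OR(0, 0) = 0
w5 = OR(w4, in1) = OR(0, 0) = 0
So w5 = 0 as required.

in0=0 in1=0 in2=1 in3=0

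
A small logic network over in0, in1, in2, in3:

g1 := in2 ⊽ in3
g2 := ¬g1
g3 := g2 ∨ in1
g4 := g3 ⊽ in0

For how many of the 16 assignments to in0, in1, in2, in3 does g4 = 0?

g4 = g3 ⊽ in0 must be 0, so at least one of g3, in0 is 1.
Enumerating the 16 input combinations, 15 give g4 = 0 and 1 give g4 = 1.

15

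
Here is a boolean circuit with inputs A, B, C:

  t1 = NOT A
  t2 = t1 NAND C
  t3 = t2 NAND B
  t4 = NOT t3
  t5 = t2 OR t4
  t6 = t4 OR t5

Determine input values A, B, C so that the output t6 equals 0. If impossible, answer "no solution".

Check with A=0, B=1, C=1:
t1 = NOT A = NOT 0 = 1
t2 = t1 NAND C = 1 NAND 1 = 0
t3 = t2 NAND B = 0 NAND 1 = 1
t4 = NOT t3 = NOT 1 = 0
t5 = t2 OR t4 = 0 OR 0 = 0
t6 = t4 OR t5 = 0 OR 0 = 0
So t6 = 0 as required.

A=0, B=1, C=1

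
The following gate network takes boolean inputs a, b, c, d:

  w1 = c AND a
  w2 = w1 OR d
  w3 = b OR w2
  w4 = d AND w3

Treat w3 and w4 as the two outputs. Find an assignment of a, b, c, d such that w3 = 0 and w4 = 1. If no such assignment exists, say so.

no solution exists

Across all 16 input combinations, none give both w3 = 0 and w4 = 1.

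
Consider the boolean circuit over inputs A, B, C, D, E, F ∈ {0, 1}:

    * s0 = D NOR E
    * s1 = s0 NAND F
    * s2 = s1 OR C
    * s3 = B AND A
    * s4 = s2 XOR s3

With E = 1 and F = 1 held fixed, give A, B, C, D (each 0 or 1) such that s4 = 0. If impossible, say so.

Check with E = 1 and F = 1 and A=1, B=1, C=1, D=1:
s0 = D NOR E = 1 NOR 1 = 0
s1 = s0 NAND F = 0 NAND 1 = 1
s2 = s1 OR C = 1 OR 1 = 1
s3 = B AND A = 1 AND 1 = 1
s4 = s2 XOR s3 = 1 XOR 1 = 0
So s4 = 0.

A=1, B=1, C=1, D=1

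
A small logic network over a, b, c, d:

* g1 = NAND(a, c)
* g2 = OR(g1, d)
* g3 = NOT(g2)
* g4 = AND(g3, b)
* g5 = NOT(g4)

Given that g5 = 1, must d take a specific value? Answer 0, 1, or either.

Both values of d occur among assignments with g5 = 1:
  d=0: a=0, b=0, c=0, d=0
  d=1: a=0, b=0, c=0, d=1

either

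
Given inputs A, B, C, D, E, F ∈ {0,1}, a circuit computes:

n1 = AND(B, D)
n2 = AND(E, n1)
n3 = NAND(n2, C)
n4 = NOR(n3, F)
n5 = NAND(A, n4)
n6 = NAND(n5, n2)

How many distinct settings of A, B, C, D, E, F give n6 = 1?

n6 = NAND(n5, n2) must be 1, so at least one of n5, n2 is 0.
Enumerating the 64 input combinations, 57 give n6 = 1 and 7 give n6 = 0.

57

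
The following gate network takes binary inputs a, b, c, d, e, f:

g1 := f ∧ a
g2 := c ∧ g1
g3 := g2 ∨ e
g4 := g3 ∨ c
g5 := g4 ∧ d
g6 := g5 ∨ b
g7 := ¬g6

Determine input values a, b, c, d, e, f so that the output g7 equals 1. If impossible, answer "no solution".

a=0 b=0 c=0 d=1 e=0 f=1

Check with a=0 b=0 c=0 d=1 e=0 f=1:
g1 = f ∧ a = 1 ∧ 0 = 0
g2 = c ∧ g1 = 0 ∧ 0 = 0
g3 = g2 ∨ e = 0 ∨ 0 = 0
g4 = g3 ∨ c = 0 ∨ 0 = 0
g5 = g4 ∧ d = 0 ∧ 1 = 0
g6 = g5 ∨ b = 0 ∨ 0 = 0
g7 = ¬g6 = ¬0 = 1
So g7 = 1 as required.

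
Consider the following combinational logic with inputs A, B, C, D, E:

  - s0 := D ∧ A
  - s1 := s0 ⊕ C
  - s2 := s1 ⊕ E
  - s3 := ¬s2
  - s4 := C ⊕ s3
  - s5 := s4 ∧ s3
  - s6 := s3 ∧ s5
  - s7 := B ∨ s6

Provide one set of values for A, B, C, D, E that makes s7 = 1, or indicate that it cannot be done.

s7 = B ∨ s6 must be 1, so at least one of B, s6 is 1.
Check with A=1 B=0 C=0 D=0 E=0:
s0 = D ∧ A = 0 ∧ 1 = 0
s1 = s0 ⊕ C = 0 ⊕ 0 = 0
s2 = s1 ⊕ E = 0 ⊕ 0 = 0
s3 = ¬s2 = ¬0 = 1
s4 = C ⊕ s3 = 0 ⊕ 1 = 1
s5 = s4 ∧ s3 = 1 ∧ 1 = 1
s6 = s3 ∧ s5 = 1 ∧ 1 = 1
s7 = B ∨ s6 = 0 ∨ 1 = 1
So s7 = 1 as required.

A=1 B=0 C=0 D=0 E=0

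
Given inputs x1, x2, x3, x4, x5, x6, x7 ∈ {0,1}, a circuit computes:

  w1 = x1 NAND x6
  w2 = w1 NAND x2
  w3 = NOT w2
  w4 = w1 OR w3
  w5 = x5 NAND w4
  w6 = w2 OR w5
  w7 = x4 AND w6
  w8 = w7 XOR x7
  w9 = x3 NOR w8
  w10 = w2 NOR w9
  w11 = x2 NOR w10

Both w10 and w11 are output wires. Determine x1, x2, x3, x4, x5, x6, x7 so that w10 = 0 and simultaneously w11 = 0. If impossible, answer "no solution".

Check with x1=1, x2=1, x3=1, x4=1, x5=1, x6=1, x7=1:
w1 = x1 NAND x6 = 1 NAND 1 = 0
w2 = w1 NAND x2 = 0 NAND 1 = 1
w3 = NOT w2 = NOT 1 = 0
w4 = w1 OR w3 = 0 OR 0 = 0
w5 = x5 NAND w4 = 1 NAND 0 = 1
w6 = w2 OR w5 = 1 OR 1 = 1
w7 = x4 AND w6 = 1 AND 1 = 1
w8 = w7 XOR x7 = 1 XOR 1 = 0
w9 = x3 NOR w8 = 1 NOR 0 = 0
w10 = w2 NOR w9 = 1 NOR 0 = 0
w11 = x2 NOR w10 = 1 NOR 0 = 0
So w10 = 0 and w11 = 0.

x1=1, x2=1, x3=1, x4=1, x5=1, x6=1, x7=1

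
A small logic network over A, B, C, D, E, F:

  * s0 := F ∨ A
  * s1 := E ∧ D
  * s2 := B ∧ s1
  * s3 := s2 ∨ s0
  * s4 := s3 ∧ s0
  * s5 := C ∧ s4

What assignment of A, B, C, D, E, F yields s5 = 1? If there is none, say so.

s5 = C ∧ s4 must be 1, so both C = 1 and s4 = 1.
Check with A=1, B=0, C=1, D=1, E=0, F=1:
s0 = F ∨ A = 1 ∨ 1 = 1
s1 = E ∧ D = 0 ∧ 1 = 0
s2 = B ∧ s1 = 0 ∧ 0 = 0
s3 = s2 ∨ s0 = 0 ∨ 1 = 1
s4 = s3 ∧ s0 = 1 ∧ 1 = 1
s5 = C ∧ s4 = 1 ∧ 1 = 1
So s5 = 1 as required.

A=1, B=0, C=1, D=1, E=0, F=1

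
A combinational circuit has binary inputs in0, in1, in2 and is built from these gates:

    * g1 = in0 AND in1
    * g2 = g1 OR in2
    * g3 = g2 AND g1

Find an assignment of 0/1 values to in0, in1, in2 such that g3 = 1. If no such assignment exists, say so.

in0=1, in1=1, in2=0

g3 = g2 AND g1 must be 1, so both g2 = 1 and g1 = 1.
g2 = g1 OR in2 must be 1, so at least one of g1, in2 is 1.
Check with in0=1, in1=1, in2=0:
g1 = in0 AND in1 = 1 AND 1 = 1
g2 = g1 OR in2 = 1 OR 0 = 1
g3 = g2 AND g1 = 1 AND 1 = 1
So g3 = 1 as required.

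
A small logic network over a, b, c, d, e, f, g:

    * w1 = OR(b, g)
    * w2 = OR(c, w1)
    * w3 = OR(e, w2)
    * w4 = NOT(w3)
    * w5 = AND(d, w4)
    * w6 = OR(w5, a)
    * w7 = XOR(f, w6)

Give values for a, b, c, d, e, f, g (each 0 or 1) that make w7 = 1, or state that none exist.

w7 = XOR(f, w6) must be 1, so f and w6 differ.
Check with a=1, b=1, c=1, d=0, e=1, f=0, g=0:
w1 = OR(b, g) = OR(1, 0) = 1
w2 = OR(c, w1) = OR(1, 1) = 1
w3 = OR(e, w2) = OR(1, 1) = 1
w4 = NOT(w3) = NOT 1 = 0
w5 = AND(d, w4) = AND(0, 0) = 0
w6 = OR(w5, a) = OR(0, 1) = 1
w7 = XOR(f, w6) = XOR(0, 1) = 1
So w7 = 1 as required.

a=1, b=1, c=1, d=0, e=1, f=0, g=0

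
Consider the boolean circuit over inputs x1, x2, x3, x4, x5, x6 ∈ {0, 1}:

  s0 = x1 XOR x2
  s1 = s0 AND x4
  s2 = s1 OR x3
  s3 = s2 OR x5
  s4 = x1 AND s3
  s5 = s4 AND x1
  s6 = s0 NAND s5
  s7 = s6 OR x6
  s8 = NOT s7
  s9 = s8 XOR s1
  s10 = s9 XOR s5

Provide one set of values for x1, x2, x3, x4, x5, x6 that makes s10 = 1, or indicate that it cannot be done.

s10 = s9 XOR s5 must be 1, so s9 and s5 differ.
Check with x1=1, x2=1, x3=1, x4=1, x5=0, x6=0:
s0 = x1 XOR x2 = 1 XOR 1 = 0
s1 = s0 AND x4 = 0 AND 1 = 0
s2 = s1 OR x3 = 0 OR 1 = 1
s3 = s2 OR x5 = 1 OR 0 = 1
s4 = x1 AND s3 = 1 AND 1 = 1
s5 = s4 AND x1 = 1 AND 1 = 1
s6 = s0 NAND s5 = 0 NAND 1 = 1
s7 = s6 OR x6 = 1 OR 0 = 1
s8 = NOT s7 = NOT 1 = 0
s9 = s8 XOR s1 = 0 XOR 0 = 0
s10 = s9 XOR s5 = 0 XOR 1 = 1
So s10 = 1 as required.

x1=1, x2=1, x3=1, x4=1, x5=0, x6=0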